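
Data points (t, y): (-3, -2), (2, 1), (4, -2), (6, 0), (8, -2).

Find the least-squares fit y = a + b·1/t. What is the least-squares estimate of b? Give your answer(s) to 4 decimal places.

b = 3.0682

Compute the Gram sums: Σ1 = 5, Σ1/t = 17/24, Σ1/t·1/t = 269/576.
And Σy = -5, Σ1/t·y = 5/12.
AᵀA·[a, b]ᵀ = Aᵀy becomes [[5, 17/24]; [17/24, 269/576]]·[a, b]ᵀ = [-5, 5/12]ᵀ.
Determinant 5·(269/576) − (17/24)² = 11/6.
a = ((-5)·(269/576) − (17/24)·(5/12))/(11/6) = -505/352; b = (5·(5/12) − (17/24)·(-5))/(11/6) = 135/44.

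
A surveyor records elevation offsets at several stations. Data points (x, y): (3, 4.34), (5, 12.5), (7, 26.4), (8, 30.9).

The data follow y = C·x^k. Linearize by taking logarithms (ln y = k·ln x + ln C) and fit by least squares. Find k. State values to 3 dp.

With ln yᵢ as the transformed response and ln xᵢ as the regressor:
Over the data: Σln x = 6.7334, Σ(ln x)² = 11.9079, Σln y = 10.6977, Σln x·ln y = 19.1814.
Normal system: [[11.9079, 6.7334]; [6.7334, 4]]·[k, ln C]ᵀ = [19.1814, 10.6977]ᵀ.
Δ = 11.9079·4 − (6.7334)² = 2.2928; k = (19.1814·4 − 6.7334·10.6977)/2.2928 = 2.04697, ln C = (11.9079·10.6977 − 6.7334·19.1814)/2.2928 = -0.77134.

k = 2.047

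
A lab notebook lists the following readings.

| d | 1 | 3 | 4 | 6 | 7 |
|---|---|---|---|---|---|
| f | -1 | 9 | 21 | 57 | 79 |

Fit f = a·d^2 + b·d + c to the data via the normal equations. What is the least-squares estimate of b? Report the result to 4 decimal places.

The normal system AᵀA·[a, b, c]ᵀ = Aᵀf is [[4035, 651, 111]; [651, 111, 21]; [111, 21, 5]]·[a, b, c]ᵀ = [6339, 1005, 165]ᵀ.
Solving the 3×3 system (Gaussian elimination) gives a = 466/231, b = -8/3, c = -45/77.

b = -2.6667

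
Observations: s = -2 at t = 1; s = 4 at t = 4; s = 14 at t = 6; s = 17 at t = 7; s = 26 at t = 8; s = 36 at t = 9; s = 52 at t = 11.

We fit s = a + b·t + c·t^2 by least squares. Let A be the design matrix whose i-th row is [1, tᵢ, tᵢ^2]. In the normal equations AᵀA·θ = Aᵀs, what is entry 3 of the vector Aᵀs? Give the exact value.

12271

Entry 3 ↔ basis t^2, so (Aᵀs)_{3} = Σᵢ (t^2)·sᵢ = (1)·(-2) + (16)·(4) + (36)·(14) + (49)·(17) + (64)·(26) + (81)·(36) + (121)·(52) = 12271.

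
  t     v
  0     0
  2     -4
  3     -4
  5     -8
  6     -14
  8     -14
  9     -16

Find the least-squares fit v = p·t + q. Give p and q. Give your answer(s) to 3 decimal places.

p = -1.847, q = 0.135

From the data, Σt·t = 219, Σt = 33, Σ1 = 7.
And Σt·v = -400, Σv = -60.
Determinant 219·7 − 33² = 444.
p = ((-400)·7 − 33·(-60))/444 = -205/111; q = (219·(-60) − 33·(-400))/444 = 5/37.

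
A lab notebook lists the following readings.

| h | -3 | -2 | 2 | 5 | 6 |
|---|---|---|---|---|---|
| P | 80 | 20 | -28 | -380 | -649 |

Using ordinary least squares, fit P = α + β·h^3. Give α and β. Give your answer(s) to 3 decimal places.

α = -3.185, β = -2.997

Compute the Gram sums: Σ1 = 5, Σh^3 = 314, Σh^3·h^3 = 63138.
Moment sums: ΣP = -957, Σh^3·P = -190228.
AᵀA·[α, β]ᵀ = AᵀP becomes [[5, 314]; [314, 63138]]·[α, β]ᵀ = [-957, -190228]ᵀ.
Eliminating β: 63138·(row 1) − 314·(row 2) gives 217094·α = 63138·(-957) − 314·(-190228) = -691474, so α = -345737/108547.
Then β = ((-190228) − 314·(-345737/108547))/63138 = -325321/108547.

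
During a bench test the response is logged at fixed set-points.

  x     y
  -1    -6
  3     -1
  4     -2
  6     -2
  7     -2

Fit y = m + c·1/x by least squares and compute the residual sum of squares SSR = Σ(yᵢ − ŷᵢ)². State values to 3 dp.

SSR = 0.256

Compute the Gram sums: Σ1 = 5, Σ1/x = -3/28, Σ1/x·1/x = 8621/7056.
Moment sums: Σy = -13, Σ1/x·y = 191/42.
Determinant 5·(8621/7056) − (-3/28)² = 2689/441.
m = ((-13)·(8621/7056) − (-3/28)·(191/42))/(2689/441) = -108635/43024; c = (5·(191/42) − (-3/28)·(-13))/(2689/441) = 37653/10756.
Residuals: 1103/43024, 15407/43024, -7533/21512, -2515/43024, 1071/43024; SSR = 10995/43024.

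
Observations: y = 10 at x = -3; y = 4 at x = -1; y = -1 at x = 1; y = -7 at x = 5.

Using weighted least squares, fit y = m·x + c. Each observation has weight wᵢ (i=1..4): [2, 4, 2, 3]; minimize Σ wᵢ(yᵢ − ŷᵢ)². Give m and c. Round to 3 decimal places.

m = -2.023, c = 2.469

Normal-equation sums: Σwᵢ·x·x = 99, Σwᵢ·x = 7, Σwᵢ·1 = 11.
Right-hand side: Σwᵢ·x·y = -183, Σwᵢ·y = 13.
Normal equations: [[99, 7]; [7, 11]]·[m, c]ᵀ = [-183, 13]ᵀ.
det = 99·11 − 7² = 1040.
m = ((-183)·11 − 7·13)/1040 = -263/130; c = (99·13 − 7·(-183))/1040 = 321/130.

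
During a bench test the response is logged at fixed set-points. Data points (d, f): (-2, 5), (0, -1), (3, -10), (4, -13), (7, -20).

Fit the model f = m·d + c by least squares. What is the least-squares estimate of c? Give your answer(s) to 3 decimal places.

Sums needed: Σd·d = 78, Σd = 12, Σ1 = 5.
For Xᵀf: Σd·f = -232, Σf = -39.
Δ = 78·5 − 12² = 246.
m = ((-232)·5 − 12·(-39))/246 = -346/123; c = (78·(-39) − 12·(-232))/246 = -43/41.

c = -1.049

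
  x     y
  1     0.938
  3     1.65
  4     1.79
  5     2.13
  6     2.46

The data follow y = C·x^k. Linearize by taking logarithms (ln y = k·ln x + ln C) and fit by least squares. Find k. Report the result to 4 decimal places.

Linearized form: ln y = k·ln x + ln C. From the 5 transformed points,
Over the data: Σln x = 5.8861, Σ(ln x)² = 8.9295, Σln y = 2.6753, Σln x·ln y = 4.1871.
Normal system: [[8.9295, 5.8861]; [5.8861, 5]]·[k, ln C]ᵀ = [4.1871, 2.6753]ᵀ.
Δ = 8.9295·5 − (5.8861)² = 10.0010; k = (4.1871·5 − 5.8861·2.6753)/10.0010 = 0.51880, ln C = (8.9295·2.6753 − 5.8861·4.1871)/10.0010 = -0.07568.

k = 0.5188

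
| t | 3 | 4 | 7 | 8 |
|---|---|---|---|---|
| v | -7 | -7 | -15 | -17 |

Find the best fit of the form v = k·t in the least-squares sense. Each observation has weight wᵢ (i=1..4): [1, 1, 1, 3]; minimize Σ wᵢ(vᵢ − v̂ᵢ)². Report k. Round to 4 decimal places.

Compute the Gram sums: Σwᵢ·t·t = 266.
Right-hand side: Σwᵢ·t·v = -562.
Normal equations: [[266]]·[k]ᵀ = [-562]ᵀ.
k = (-562)/266 = -2.11278.

k = -2.1128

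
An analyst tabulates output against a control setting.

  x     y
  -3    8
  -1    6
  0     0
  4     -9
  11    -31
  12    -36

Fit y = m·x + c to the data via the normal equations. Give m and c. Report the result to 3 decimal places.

m = -2.965, c = 1.031

Forming AᵀA = [[291, 23]; [23, 6]] and Aᵀy = [-839, -62]ᵀ gives AᵀA·[m, c]ᵀ = Aᵀy.
Δ = 291·6 − 23² = 1217.
m = ((-839)·6 − 23·(-62))/1217 = -3608/1217; c = (291·(-62) − 23·(-839))/1217 = 1255/1217.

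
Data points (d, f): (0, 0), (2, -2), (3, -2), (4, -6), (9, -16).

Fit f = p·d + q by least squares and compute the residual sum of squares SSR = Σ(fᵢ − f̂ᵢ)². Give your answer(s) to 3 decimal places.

SSR = 7.204

XᵀX·[p, q]ᵀ = Xᵀf reads: 110·p + 18·q = -178;  18·p + 5·q = -26.
(Σd·d = 110, Σd = 18, Σ1 = 5, Σd·f = -178, Σf = -26.)
Eliminating q: 5·(row 1) − 18·(row 2) gives 226·p = 5·(-178) − 18·(-26) = -422, so p = -211/113.
Then q = ((-26) − 18·(-211/113))/5 = 172/113.
Residuals: -172/113, 24/113, 235/113, -6/113, -81/113; SSR = 814/113.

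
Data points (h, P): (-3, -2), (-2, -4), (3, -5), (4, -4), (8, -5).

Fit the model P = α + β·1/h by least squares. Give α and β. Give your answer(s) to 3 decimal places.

The normal system AᵀA·[α, β]ᵀ = AᵀP is [[5, -1/8]; [-1/8, 317/576]]·[α, β]ᵀ = [-20, -5/8]ᵀ.
Eliminating β: (317/576)·(row 1) − (-1/8)·(row 2) gives (197/72)·α = (317/576)·(-20) − (-1/8)·(-5/8) = -6385/576, so α = -6385/1576.
Then β = ((-5/8) − (-1/8)·(-6385/1576))/(317/576) = -405/197.

α = -4.051, β = -2.056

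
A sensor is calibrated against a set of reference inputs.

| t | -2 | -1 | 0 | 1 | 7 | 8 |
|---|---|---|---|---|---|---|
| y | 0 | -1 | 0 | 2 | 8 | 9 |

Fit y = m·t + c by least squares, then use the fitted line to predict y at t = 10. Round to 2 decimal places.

Entries of XᵀX: Σt·t = 119, Σt = 13, Σ1 = 6.
And Σt·y = 131, Σy = 18.
Normal equations: [[119, 13]; [13, 6]]·[m, c]ᵀ = [131, 18]ᵀ.
Eliminating c: 6·(row 1) − 13·(row 2) gives 545·m = 6·131 − 13·18 = 552, so m = 552/545.
Then c = (18 − 13·(552/545))/6 = 439/545.
At t = 10: ŷ = (552/545)·(10) + (439/545)·(1) = 5959/545.

ŷ = 10.93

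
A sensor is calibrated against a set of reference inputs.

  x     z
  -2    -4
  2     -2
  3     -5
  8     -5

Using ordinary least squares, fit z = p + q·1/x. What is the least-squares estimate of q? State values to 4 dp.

q = 0.9433

Setting ∂/∂p … = 0 gives: 4·p + (11/24)·q = -16;  (11/24)·p + (361/576)·q = -31/24.
(Σ1 = 4, Σ1/x = 11/24, Σ1/x·1/x = 361/576, Σz = -16, Σ1/x·z = -31/24.)
det = 4·(361/576) − (11/24)² = 147/64.
p = ((-16)·(361/576) − (11/24)·(-31/24))/(147/64) = -5435/1323; q = (4·(-31/24) − (11/24)·(-16))/(147/64) = 416/441.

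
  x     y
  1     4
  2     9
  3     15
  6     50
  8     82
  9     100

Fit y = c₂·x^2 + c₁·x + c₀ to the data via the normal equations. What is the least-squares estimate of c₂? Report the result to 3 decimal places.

Sums needed: Σx^2·x^2 = 12051, Σx^2·x = 1493, Σx^2 = 195, Σx·x = 195, Σx = 29, Σ1 = 6.
Right-hand side: Σx^2·y = 15323, Σx·y = 1923, Σy = 260.
Inverting the 3×3 Gram matrix, [c₂, c₁, c₀]ᵀ = [10053/10240, 23509/10240, 423/1280]ᵀ.

c₂ = 0.982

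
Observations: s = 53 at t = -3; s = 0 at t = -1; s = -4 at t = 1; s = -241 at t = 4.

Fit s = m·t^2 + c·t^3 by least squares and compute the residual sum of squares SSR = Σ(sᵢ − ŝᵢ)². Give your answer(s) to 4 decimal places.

Normal-equation sums: Σt^2·t^2 = 339, Σt^2·t^3 = 781, Σt^3·t^3 = 4827.
For Xᵀs: Σt^2·s = -3383, Σt^3·s = -16859.
Normal equations: [[339, 781]; [781, 4827]]·[m, c]ᵀ = [-3383, -16859]ᵀ.
Eliminating c: 4827·(row 1) − 781·(row 2) gives 1026392·m = 4827·(-3383) − 781·(-16859) = -3162862, so m = -1581431/513196.
Then c = ((-16859) − 781·(-1581431/513196))/4827 = -1536539/513196.
Residuals: -27143/256598, 11223/128299, 31329/15094, -9711/128299; SSR = 1111751/256598.

SSR = 4.3327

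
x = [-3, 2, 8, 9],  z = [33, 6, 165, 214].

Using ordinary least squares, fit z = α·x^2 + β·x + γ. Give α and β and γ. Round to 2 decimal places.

α = 2.93, β = -2.56, γ = -0.91

From the data, Σx^2·x^2 = 10754, Σx^2·x = 1222, Σx^2 = 158, Σx·x = 158, Σx = 16, Σ1 = 4.
Moment sums: Σx^2·z = 28215, Σx·z = 3159, Σz = 418.
So MᵀM·[α, β, γ]ᵀ = Mᵀz: [[10754, 1222, 158]; [1222, 158, 16]; [158, 16, 4]]·[α, β, γ]ᵀ = [28215, 3159, 418]ᵀ.
Inverting the 3×3 Gram matrix, [α, β, γ]ᵀ = [37141/12687, -64843/25374, -3864/4229]ᵀ.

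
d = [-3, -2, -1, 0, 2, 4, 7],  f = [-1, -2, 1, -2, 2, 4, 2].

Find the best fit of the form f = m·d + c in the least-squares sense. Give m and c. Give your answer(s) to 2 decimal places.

m = 0.47, c = 0.10

The normal equations are: 83·m + 7·c = 40;  7·m + 7·c = 4.
(Σd·d = 83, Σd = 7, Σ1 = 7, Σd·f = 40, Σf = 4.)
Δ = 83·7 − 7² = 532.
m = (40·7 − 7·4)/532 = 9/19; c = (83·4 − 7·40)/532 = 13/133.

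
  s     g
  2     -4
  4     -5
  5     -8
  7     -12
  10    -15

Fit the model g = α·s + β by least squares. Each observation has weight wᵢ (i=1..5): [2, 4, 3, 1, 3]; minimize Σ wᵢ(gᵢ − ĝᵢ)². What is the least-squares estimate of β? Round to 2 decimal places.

From the data, Σwᵢ·s·s = 496, Σwᵢ·s = 72, Σwᵢ·1 = 13.
Moment sums: Σwᵢ·s·g = -750, Σwᵢ·g = -109.
MᵀWM·[α, β]ᵀ = MᵀWg becomes [[496, 72]; [72, 13]]·[α, β]ᵀ = [-750, -109]ᵀ.
Determinant 496·13 − 72² = 1264.
α = ((-750)·13 − 72·(-109))/1264 = -951/632; β = (496·(-109) − 72·(-750))/1264 = -4/79.

β = -0.05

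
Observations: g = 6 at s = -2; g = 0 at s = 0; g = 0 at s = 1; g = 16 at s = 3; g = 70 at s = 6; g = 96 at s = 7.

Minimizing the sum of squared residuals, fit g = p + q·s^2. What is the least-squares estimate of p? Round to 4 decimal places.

p = -1.4148

The normal system MᵀM·[p, q]ᵀ = Mᵀg is [[6, 99]; [99, 3795]]·[p, q]ᵀ = [188, 7392]ᵀ.
Δ = 6·3795 − 99² = 12969.
p = (188·3795 − 99·7392)/12969 = -556/393; q = (6·7392 − 99·188)/12969 = 260/131.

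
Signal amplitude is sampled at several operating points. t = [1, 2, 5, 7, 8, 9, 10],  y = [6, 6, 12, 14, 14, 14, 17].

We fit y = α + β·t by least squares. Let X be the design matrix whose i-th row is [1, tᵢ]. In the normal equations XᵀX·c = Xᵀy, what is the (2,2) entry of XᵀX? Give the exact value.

324

Row 2 ↔ basis t, column 2 ↔ basis t, so (XᵀX)_{2,2} = Σᵢ (t)·(t) = (1)·(1) + (2)·(2) + (5)·(5) + (7)·(7) + (8)·(8) + (9)·(9) + (10)·(10) = 324.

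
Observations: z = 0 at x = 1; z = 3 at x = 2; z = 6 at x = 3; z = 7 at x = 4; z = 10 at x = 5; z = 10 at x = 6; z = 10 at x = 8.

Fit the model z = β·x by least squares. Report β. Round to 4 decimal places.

MᵀM·[β]ᵀ = Mᵀz reads: 155·β = 242.
(Σx·x = 155, Σx·z = 242.)
β = 242/155 = 1.56129.

β = 1.5613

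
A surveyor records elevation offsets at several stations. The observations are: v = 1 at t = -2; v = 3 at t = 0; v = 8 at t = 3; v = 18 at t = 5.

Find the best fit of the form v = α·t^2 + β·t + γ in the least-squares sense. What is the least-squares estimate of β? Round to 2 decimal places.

β = 1.11

Forming MᵀM = [[722, 144, 38]; [144, 38, 6]; [38, 6, 4]] and Mᵀv = [526, 112, 30]ᵀ gives MᵀM·[α, β, γ]ᵀ = Mᵀv.
Row-reducing yields α = 2/5, β = 161/145, γ = 59/29.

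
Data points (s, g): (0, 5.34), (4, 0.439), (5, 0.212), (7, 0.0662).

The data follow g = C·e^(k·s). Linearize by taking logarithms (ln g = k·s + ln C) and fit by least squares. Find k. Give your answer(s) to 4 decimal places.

k = -0.6307

With ln gᵢ as the transformed response and sᵢ as the regressor:
XᵀX = [[90.0000, 16.0000]; [16.0000, 4]], rhs = [-30.0544, -3.4143]ᵀ  (here Σs = 16.0000, Σ(s)² = 90.0000, Σln g = -3.4143, Σs·ln g = -30.0544).
Solving (det = 104.0000): k = -0.63067, ln C = 1.66909.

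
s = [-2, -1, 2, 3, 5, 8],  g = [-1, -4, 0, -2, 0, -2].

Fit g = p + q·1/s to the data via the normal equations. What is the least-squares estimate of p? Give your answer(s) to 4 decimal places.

p = -1.3938

Sums needed: Σ1 = 6, Σ1/s = -41/120, Σ1/s·1/s = 24001/14400.
And Σg = -9, Σ1/s·g = 43/12.
MᵀM·[p, q]ᵀ = Mᵀg becomes [[6, -41/120]; [-41/120, 24001/14400]]·[p, q]ᵀ = [-9, 43/12]ᵀ.
Eliminating q: (24001/14400)·(row 1) − (-41/120)·(row 2) gives (5693/576)·p = (24001/14400)·(-9) − (-41/120)·(43/12) = -198379/14400, so p = -198379/142325.
Then q = ((43/12) − (-41/120)·(-198379/142325))/(24001/14400) = 53064/28465.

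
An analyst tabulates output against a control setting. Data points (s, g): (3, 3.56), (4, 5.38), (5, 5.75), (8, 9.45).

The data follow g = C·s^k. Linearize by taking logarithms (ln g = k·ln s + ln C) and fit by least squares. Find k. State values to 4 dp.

k = 0.9529

Taking logs, ln g = k·ln s + ln C, so regress ln g on ln s.
Σln s = 6.1738, Σ(ln s)² = 10.0431, Σln g = 6.9477, Σln s·ln g = 11.2134.
Equations: 10.0431·k + 6.1738·ln C = 11.2134;  6.1738·k + 4·ln C = 6.9477.
Δ = 10.0431·4 − (6.1738)² = 2.0569; k = (11.2134·4 − 6.1738·6.9477)/2.0569 = 0.95293, ln C = (10.0431·6.9477 − 6.1738·11.2134)/2.0569 = 0.26612.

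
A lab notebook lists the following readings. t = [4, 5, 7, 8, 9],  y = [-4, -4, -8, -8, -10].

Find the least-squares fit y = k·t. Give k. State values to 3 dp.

The normal system XᵀX·[k]ᵀ = Xᵀy is [[235]]·[k]ᵀ = [-246]ᵀ.
Hence k = -246 / 235 ≈ -1.04681.

k = -1.047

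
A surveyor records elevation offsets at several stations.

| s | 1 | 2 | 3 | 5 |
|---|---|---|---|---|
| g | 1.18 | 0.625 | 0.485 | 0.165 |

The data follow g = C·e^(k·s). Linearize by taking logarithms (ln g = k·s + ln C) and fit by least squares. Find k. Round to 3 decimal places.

k = -0.477

Taking logs, ln g = k·s + ln C, so regress ln g on s.
AᵀA = [[39.0000, 11.0000]; [11.0000, 4]], rhs = [-11.9544, -2.8299]ᵀ  (here Σs = 11.0000, Σ(s)² = 39.0000, Σln g = -2.8299, Σs·ln g = -11.9544).
Slope k = (n·Σs·ln g − Σs·Σln g)/(n·Σ(s)² − (Σs)²) = (4·-11.9544 − 11.0000·-2.8299)/35.0000 = -0.47681; ln C = (Σln g − k·Σs)/n = 0.60376.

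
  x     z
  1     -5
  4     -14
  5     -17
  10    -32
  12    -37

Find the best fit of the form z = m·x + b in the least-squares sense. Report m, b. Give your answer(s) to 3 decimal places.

The normal equations are: 286·m + 32·b = -910;  32·m + 5·b = -105.
Determinant 286·5 − 32² = 406.
m = ((-910)·5 − 32·(-105))/406 = -85/29; b = (286·(-105) − 32·(-910))/406 = -65/29.

m = -2.931, b = -2.241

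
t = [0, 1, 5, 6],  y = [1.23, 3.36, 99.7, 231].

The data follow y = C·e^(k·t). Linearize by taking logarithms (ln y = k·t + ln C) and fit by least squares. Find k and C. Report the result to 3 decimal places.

k = 0.865, C = 1.312

Taking logs, ln y = k·t + ln C, so regress ln y on t.
AᵀA = [[62.0000, 12.0000]; [12.0000, 4]], rhs = [56.8773, 11.4635]ᵀ  (here Σt = 12.0000, Σ(t)² = 62.0000, Σln y = 11.4635, Σt·ln y = 56.8773).
Δ = 62.0000·4 − (12.0000)² = 104.0000; k = (56.8773·4 − 12.0000·11.4635)/104.0000 = 0.86487, ln C = (62.0000·11.4635 − 12.0000·56.8773)/104.0000 = 0.27127, so C = exp(0.27127) = 1.31163.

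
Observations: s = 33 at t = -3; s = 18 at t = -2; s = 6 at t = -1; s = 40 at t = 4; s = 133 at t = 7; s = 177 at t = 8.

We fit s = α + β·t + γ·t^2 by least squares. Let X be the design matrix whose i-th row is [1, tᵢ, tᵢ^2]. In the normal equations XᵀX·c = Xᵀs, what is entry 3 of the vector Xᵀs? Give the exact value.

18860

Entry 3 ↔ basis t^2, so (Xᵀs)_{3} = Σᵢ (t^2)·sᵢ = (9)·(33) + (4)·(18) + (1)·(6) + (16)·(40) + (49)·(133) + (64)·(177) = 18860.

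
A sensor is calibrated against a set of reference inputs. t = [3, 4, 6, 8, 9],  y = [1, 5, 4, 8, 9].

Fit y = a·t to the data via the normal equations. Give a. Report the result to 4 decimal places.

Forming AᵀA = [[206]] and Aᵀy = [192]ᵀ gives AᵀA·[a]ᵀ = Aᵀy.
Hence a = 192 / 206 ≈ 0.932039.

a = 0.9320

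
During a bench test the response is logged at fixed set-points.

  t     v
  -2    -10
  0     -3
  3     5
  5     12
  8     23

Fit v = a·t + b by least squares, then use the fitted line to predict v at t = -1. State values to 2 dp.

Forming XᵀX = [[102, 14]; [14, 5]] and Xᵀv = [279, 27]ᵀ gives XᵀX·[a, b]ᵀ = Xᵀv.
det = 102·5 − 14² = 314.
a = (279·5 − 14·27)/314 = 1017/314; b = (102·27 − 14·279)/314 = -576/157.
At t = -1: v̂ = (1017/314)·(-1) + (-576/157)·(1) = -2169/314.

v̂ = -6.91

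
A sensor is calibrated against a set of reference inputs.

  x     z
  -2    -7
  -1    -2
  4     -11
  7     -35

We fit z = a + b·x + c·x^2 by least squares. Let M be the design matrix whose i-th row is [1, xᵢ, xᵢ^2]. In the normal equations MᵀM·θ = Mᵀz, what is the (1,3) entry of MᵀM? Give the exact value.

70

Row 1 ↔ basis 1, column 3 ↔ basis x^2, so (MᵀM)_{1,3} = Σᵢ x^2 = (1)·(4) + (1)·(1) + (1)·(16) + (1)·(49) = 70.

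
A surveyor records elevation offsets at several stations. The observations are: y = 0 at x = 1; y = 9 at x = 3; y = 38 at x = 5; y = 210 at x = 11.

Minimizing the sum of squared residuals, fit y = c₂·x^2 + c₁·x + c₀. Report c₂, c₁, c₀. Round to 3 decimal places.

c₂ = 1.944, c₁ = -2.261, c₀ = -0.263

Compute the Gram sums: Σx^2·x^2 = 15348, Σx^2·x = 1484, Σx^2 = 156, Σx·x = 156, Σx = 20, Σ1 = 4.
For Aᵀy: Σx^2·y = 26441, Σx·y = 2527, Σy = 257.
AᵀA·[c₂, c₁, c₀]ᵀ = Aᵀy becomes [[15348, 1484, 156]; [1484, 156, 20]; [156, 20, 4]]·[c₂, c₁, c₀]ᵀ = [26441, 2527, 257]ᵀ.
Row-reducing yields c₂ = 2815/1448, c₁ = -1637/724, c₀ = -381/1448.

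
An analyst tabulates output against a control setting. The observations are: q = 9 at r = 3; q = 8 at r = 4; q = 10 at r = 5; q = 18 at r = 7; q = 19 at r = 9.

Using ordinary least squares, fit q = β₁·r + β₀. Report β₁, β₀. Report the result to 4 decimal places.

β₁ = 2.0517, β₀ = 1.3103

Compute the Gram sums: Σr·r = 180, Σr = 28, Σ1 = 5.
Moment sums: Σr·q = 406, Σq = 64.
XᵀX·[β₁, β₀]ᵀ = Xᵀq becomes [[180, 28]; [28, 5]]·[β₁, β₀]ᵀ = [406, 64]ᵀ.
Eliminating β₀: 5·(row 1) − 28·(row 2) gives 116·β₁ = 5·406 − 28·64 = 238, so β₁ = 119/58.
Then β₀ = (64 − 28·(119/58))/5 = 38/29.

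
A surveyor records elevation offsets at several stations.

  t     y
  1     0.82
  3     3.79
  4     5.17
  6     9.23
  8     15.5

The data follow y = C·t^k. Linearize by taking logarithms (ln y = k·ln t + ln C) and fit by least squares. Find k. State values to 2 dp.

With ln yᵢ as the transformed response and ln tᵢ as the regressor:
Over the data: Σln t = 6.3561, Σ(ln t)² = 10.6632, Σln y = 7.7401, Σln t·ln y = 13.4228.
Normal system: [[10.6632, 6.3561]; [6.3561, 5]]·[k, ln C]ᵀ = [13.4228, 7.7401]ᵀ.
Δ = 10.6632·5 − (6.3561)² = 12.9161; k = (13.4228·5 − 6.3561·7.7401)/12.9161 = 1.38719, ln C = (10.6632·7.7401 − 6.3561·13.4228)/12.9161 = -0.21541.

k = 1.39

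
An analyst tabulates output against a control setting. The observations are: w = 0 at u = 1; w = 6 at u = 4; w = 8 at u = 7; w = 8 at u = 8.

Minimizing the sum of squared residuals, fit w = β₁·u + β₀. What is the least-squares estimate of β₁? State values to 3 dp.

Normal-equation sums: Σu·u = 130, Σu = 20, Σ1 = 4.
And Σu·w = 144, Σw = 22.
So MᵀM·[β₁, β₀]ᵀ = Mᵀw: [[130, 20]; [20, 4]]·[β₁, β₀]ᵀ = [144, 22]ᵀ.
Eliminating β₀: 4·(row 1) − 20·(row 2) gives 120·β₁ = 4·144 − 20·22 = 136, so β₁ = 17/15.
Then β₀ = (22 − 20·(17/15))/4 = -1/6.

β₁ = 1.133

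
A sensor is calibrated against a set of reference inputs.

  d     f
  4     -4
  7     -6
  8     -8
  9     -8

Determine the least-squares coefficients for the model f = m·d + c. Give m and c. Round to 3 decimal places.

m = -0.857, c = -0.500

MᵀM·[m, c]ᵀ = Mᵀf reads: 210·m + 28·c = -194;  28·m + 4·c = -26.
(Σd·d = 210, Σd = 28, Σ1 = 4, Σd·f = -194, Σf = -26.)
det = 210·4 − 28² = 56.
m = ((-194)·4 − 28·(-26))/56 = -6/7; c = (210·(-26) − 28·(-194))/56 = -1/2.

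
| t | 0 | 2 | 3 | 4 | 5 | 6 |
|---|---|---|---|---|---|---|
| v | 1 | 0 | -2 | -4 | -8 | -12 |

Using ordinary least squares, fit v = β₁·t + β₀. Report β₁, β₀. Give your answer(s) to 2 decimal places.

β₁ = -2.17, β₀ = 3.07

Setting ∂/∂β₁ … = 0 gives: 90·β₁ + 20·β₀ = -134;  20·β₁ + 6·β₀ = -25.
(Σt·t = 90, Σt = 20, Σ1 = 6, Σt·v = -134, Σv = -25.)
det = 90·6 − 20² = 140.
β₁ = ((-134)·6 − 20·(-25))/140 = -76/35; β₀ = (90·(-25) − 20·(-134))/140 = 43/14.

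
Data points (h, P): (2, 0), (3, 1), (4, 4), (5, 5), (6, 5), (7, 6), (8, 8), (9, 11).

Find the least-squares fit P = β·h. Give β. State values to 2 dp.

β = 0.98

Compute the Gram sums: Σh·h = 284.
And Σh·P = 279.
Hence β = 279 / 284 ≈ 0.982394.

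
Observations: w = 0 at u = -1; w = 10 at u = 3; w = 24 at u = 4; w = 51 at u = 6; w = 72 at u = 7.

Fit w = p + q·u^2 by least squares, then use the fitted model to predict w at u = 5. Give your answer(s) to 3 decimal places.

ŵ = 35.594

The normal equations are: 5·p + 111·q = 157;  111·p + 4035·q = 5838.
Δ = 5·4035 − 111² = 7854.
p = (157·4035 − 111·5838)/7854 = -4841/2618; q = (5·5838 − 111·157)/7854 = 3921/2618.
At u = 5: ŵ = (-4841/2618)·(1) + (3921/2618)·(25) = 6656/187.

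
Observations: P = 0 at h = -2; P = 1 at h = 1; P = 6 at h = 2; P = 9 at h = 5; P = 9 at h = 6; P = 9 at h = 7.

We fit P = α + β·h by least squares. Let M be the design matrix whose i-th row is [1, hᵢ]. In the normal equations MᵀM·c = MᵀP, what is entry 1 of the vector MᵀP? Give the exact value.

Entry 1 ↔ basis 1, so (MᵀP)_{1} = Σᵢ Pᵢ = (1)·(0) + (1)·(1) + (1)·(6) + (1)·(9) + (1)·(9) + (1)·(9) = 34.

34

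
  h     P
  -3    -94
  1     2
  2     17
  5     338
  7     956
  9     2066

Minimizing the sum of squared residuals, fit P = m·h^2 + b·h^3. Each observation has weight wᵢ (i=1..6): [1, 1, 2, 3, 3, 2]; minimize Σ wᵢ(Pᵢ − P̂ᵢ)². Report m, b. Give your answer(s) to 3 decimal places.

m = -1.474, b = 2.998

Forming AᵀWA = [[22314, 177716]; [177716, 1463562]] and AᵀWP = [499866, 4125514]ᵀ gives AᵀWA·[m, b]ᵀ = AᵀWP.
Determinant 22314·1463562 − 177716² = 1074945812.
m = (499866·1463562 − 177716·4125514)/1074945812 = -396240833/268736453; b = (22314·4125514 − 177716·499866)/1074945812 = 805633335/268736453.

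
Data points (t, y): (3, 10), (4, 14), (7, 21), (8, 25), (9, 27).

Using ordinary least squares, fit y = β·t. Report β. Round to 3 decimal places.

β = 3.087

The normal equations are: 219·β = 676.
β = 676/219 = 3.08676.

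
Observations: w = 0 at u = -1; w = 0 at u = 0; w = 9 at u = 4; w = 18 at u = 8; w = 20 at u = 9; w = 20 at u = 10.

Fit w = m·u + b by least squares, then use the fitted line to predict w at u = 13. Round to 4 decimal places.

ŵ = 27.2381

Sums needed: Σu·u = 262, Σu = 30, Σ1 = 6.
Right-hand side: Σu·w = 560, Σw = 67.
MᵀM·[m, b]ᵀ = Mᵀw becomes [[262, 30]; [30, 6]]·[m, b]ᵀ = [560, 67]ᵀ.
Determinant 262·6 − 30² = 672.
m = (560·6 − 30·67)/672 = 225/112; b = (262·67 − 30·560)/672 = 377/336.
At u = 13: ŵ = (225/112)·(13) + (377/336)·(1) = 572/21.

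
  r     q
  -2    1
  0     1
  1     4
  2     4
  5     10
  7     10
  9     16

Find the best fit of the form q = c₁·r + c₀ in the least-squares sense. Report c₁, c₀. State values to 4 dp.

c₁ = 1.3645, c₀ = 2.2831

Forming AᵀA = [[164, 22]; [22, 7]] and Aᵀq = [274, 46]ᵀ gives AᵀA·[c₁, c₀]ᵀ = Aᵀq.
Δ = 164·7 − 22² = 664.
c₁ = (274·7 − 22·46)/664 = 453/332; c₀ = (164·46 − 22·274)/664 = 379/166.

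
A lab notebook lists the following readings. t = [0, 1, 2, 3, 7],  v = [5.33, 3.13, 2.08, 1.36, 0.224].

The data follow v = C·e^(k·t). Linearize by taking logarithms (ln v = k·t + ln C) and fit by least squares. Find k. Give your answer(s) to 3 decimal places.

With ln vᵢ as the transformed response and tᵢ as the regressor:
Sums: Σt = 13.0000, Σ(t)² = 63.0000, Σln v = 2.3581, Σt·ln v = -6.9445.
Normal system: [[63.0000, 13.0000]; [13.0000, 5]]·[k, ln C]ᵀ = [-6.9445, 2.3581]ᵀ.
Slope k = (n·Σt·ln v − Σt·Σln v)/(n·Σ(t)² − (Σt)²) = (5·-6.9445 − 13.0000·2.3581)/146.0000 = -0.44780; ln C = (Σln v − k·Σt)/n = 1.63590.

k = -0.448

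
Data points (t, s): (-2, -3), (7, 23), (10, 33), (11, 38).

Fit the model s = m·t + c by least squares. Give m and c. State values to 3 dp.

m = 3.081, c = 2.724

XᵀX·[m, c]ᵀ = Xᵀs reads: 274·m + 26·c = 915;  26·m + 4·c = 91.
(Σt·t = 274, Σt = 26, Σ1 = 4, Σt·s = 915, Σs = 91.)
Eliminating c: 4·(row 1) − 26·(row 2) gives 420·m = 4·915 − 26·91 = 1294, so m = 647/210.
Then c = (91 − 26·(647/210))/4 = 286/105.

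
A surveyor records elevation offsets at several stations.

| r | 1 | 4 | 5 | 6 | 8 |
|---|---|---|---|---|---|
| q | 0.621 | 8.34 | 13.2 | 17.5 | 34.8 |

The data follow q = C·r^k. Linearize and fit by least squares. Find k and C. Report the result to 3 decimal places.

k = 1.909, C = 0.610

Let Y = ln q. Fitting Y = k·ln r + ln C by least squares:
Sums: Σln r = 6.8669, Σ(ln r)² = 12.0466, Σln q = 10.6367, Σln r·ln q = 19.6027.
Normal system: [[12.0466, 6.8669]; [6.8669, 5]]·[k, ln C]ᵀ = [19.6027, 10.6367]ᵀ.
Solving (det = 13.0781): k = 1.90946, ln C = -0.49510, so C = exp(-0.49510) = 0.60951.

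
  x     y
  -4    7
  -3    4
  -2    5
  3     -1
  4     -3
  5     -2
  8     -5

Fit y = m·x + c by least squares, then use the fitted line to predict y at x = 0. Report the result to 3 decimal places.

Entries of MᵀM: Σx·x = 143, Σx = 11, Σ1 = 7.
For Mᵀy: Σx·y = -115, Σy = 5.
So MᵀM·[m, c]ᵀ = Mᵀy: [[143, 11]; [11, 7]]·[m, c]ᵀ = [-115, 5]ᵀ.
det = 143·7 − 11² = 880.
m = ((-115)·7 − 11·5)/880 = -43/44; c = (143·5 − 11·(-115))/880 = 9/4.
At x = 0: ŷ = (-43/44)·(0) + (9/4)·(1) = 9/4.

ŷ = 2.250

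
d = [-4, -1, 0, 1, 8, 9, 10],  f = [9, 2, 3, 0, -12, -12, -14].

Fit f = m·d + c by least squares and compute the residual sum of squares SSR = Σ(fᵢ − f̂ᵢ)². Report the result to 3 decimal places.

SSR = 5.418

Setting ∂/∂m … = 0 gives: 263·m + 23·c = -382;  23·m + 7·c = -24.
(Σd·d = 263, Σd = 23, Σ1 = 7, Σd·f = -382, Σf = -24.)
Determinant 263·7 − 23² = 1312.
m = ((-382)·7 − 23·(-24))/1312 = -1061/656; c = (263·(-24) − 23·(-382))/1312 = 1237/656.
Residuals: 423/656, -493/328, 731/656, -11/41, -621/656, 55/82, 189/656; SSR = 1777/328.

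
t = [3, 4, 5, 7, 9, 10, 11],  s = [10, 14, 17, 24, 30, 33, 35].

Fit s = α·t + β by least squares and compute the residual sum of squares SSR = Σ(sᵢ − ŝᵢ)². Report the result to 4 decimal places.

SSR = 2.0320

From the data, Σt·t = 401, Σt = 49, Σ1 = 7.
For Xᵀs: Σt·s = 1324, Σs = 163.
det = 401·7 − 49² = 406.
α = (1324·7 − 49·163)/406 = 183/58; β = (401·163 − 49·1324)/406 = 487/406.
Residuals: -135/203, 73/406, 5/203, 5/7, 82/203, 101/406, -184/203; SSR = 825/406.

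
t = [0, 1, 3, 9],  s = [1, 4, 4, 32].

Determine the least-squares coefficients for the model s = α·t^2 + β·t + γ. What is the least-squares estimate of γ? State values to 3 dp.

γ = 2.076

From the data, Σt^2·t^2 = 6643, Σt^2·t = 757, Σt^2 = 91, Σt·t = 91, Σt = 13, Σ1 = 4.
Moment sums: Σt^2·s = 2632, Σt·s = 304, Σs = 41.
So MᵀM·[α, β, γ]ᵀ = Mᵀs: [[6643, 757, 91]; [757, 91, 13]; [91, 13, 4]]·[α, β, γ]ᵀ = [2632, 304, 41]ᵀ.
Row-reducing yields α = 136/339, β = -497/1695, γ = 1173/565.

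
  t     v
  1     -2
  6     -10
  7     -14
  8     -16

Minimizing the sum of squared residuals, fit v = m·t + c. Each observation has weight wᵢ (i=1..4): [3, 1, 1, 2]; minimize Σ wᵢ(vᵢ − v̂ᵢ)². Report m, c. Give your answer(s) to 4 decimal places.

m = -1.9590, c = 0.0984

From the data, Σwᵢ·t·t = 216, Σwᵢ·t = 32, Σwᵢ·1 = 7.
Moment sums: Σwᵢ·t·v = -420, Σwᵢ·v = -62.
XᵀWX·[m, c]ᵀ = XᵀWv becomes [[216, 32]; [32, 7]]·[m, c]ᵀ = [-420, -62]ᵀ.
Eliminating c: 7·(row 1) − 32·(row 2) gives 488·m = 7·(-420) − 32·(-62) = -956, so m = -239/122.
Then c = ((-62) − 32·(-239/122))/7 = 6/61.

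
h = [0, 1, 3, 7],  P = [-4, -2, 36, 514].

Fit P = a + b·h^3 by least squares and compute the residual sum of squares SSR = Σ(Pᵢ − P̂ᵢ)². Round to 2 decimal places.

SSR = 0.82

Compute the Gram sums: Σ1 = 4, Σh^3 = 371, Σh^3·h^3 = 118379.
For MᵀP: ΣP = 544, Σh^3·P = 177272.
So MᵀM·[a, b]ᵀ = MᵀP: [[4, 371]; [371, 118379]]·[a, b]ᵀ = [544, 177272]ᵀ.
Eliminating b: 118379·(row 1) − 371·(row 2) gives 335875·a = 118379·544 − 371·177272 = -1369736, so a = -1369736/335875.
Then b = (177272 − 371·(-1369736/335875))/118379 = 507264/335875.
Residuals: 26236/335875, 190722/335875, -234892/335875, 17934/335875; SSR = 275576/335875.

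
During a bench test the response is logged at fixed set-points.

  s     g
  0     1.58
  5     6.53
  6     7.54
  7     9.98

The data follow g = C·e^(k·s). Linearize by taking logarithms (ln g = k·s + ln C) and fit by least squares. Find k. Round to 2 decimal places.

Taking logs, ln g = k·s + ln C, so regress ln g on s.
XᵀX = [[110.0000, 18.0000]; [18.0000, 4]], rhs = [37.6074, 6.6546]ᵀ  (here Σs = 18.0000, Σ(s)² = 110.0000, Σln g = 6.6546, Σs·ln g = 37.6074).
Solving (det = 116.0000): k = 0.26419, ln C = 0.47479.

k = 0.26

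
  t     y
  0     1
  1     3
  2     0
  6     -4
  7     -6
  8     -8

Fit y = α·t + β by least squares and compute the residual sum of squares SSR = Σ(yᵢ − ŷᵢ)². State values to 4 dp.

SSR = 6.4195

The normal equations are: 154·α + 24·β = -127;  24·α + 6·β = -14.
(Σt·t = 154, Σt = 24, Σ1 = 6, Σt·y = -127, Σy = -14.)
det = 154·6 − 24² = 348.
α = ((-127)·6 − 24·(-14))/348 = -71/58; β = (154·(-14) − 24·(-127))/348 = 223/87.
Residuals: -136/87, 289/174, -10/87, 68/87, 1/174, -67/87; SSR = 1117/174.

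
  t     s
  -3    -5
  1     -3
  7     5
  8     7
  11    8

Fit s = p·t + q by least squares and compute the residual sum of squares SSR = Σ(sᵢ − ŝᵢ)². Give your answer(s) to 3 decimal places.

SSR = 5.036

Compute the Gram sums: Σt·t = 244, Σt = 24, Σ1 = 5.
For Aᵀs: Σt·s = 191, Σs = 12.
Eliminating q: 5·(row 1) − 24·(row 2) gives 644·p = 5·191 − 24·12 = 667, so p = 29/28.
Then q = (12 − 24·(29/28))/5 = -18/7.
Residuals: 19/28, -41/28, 9/28, 9/7, -23/28; SSR = 141/28.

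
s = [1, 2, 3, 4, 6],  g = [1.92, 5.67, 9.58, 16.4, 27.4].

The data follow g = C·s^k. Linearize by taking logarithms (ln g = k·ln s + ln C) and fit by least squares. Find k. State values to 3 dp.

Let Y = ln g. Fitting Y = k·ln s + ln C by least squares:
Σln s = 4.9698, Σ(ln s)² = 6.8196, Σln g = 10.7550, Σln s·ln g = 13.4948.
Equations: 6.8196·k + 4.9698·ln C = 13.4948;  4.9698·k + 5·ln C = 10.7550.
Solving (det = 9.3990): k = 1.49202, ln C = 0.66799.

k = 1.492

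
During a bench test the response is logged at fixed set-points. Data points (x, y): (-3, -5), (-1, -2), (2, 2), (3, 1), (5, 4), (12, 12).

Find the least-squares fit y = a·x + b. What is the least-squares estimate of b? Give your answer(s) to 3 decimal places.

b = -1.304

MᵀM·[a, b]ᵀ = Mᵀy reads: 192·a + 18·b = 188;  18·a + 6·b = 12.
(Σx·x = 192, Σx = 18, Σ1 = 6, Σx·y = 188, Σy = 12.)
Δ = 192·6 − 18² = 828.
a = (188·6 − 18·12)/828 = 76/69; b = (192·12 − 18·188)/828 = -30/23.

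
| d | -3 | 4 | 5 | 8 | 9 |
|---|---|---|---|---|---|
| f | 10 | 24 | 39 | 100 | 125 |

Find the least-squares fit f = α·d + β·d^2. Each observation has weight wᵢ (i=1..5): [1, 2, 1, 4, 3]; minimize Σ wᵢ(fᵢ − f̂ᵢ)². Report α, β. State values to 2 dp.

The normal equations are: 565·α + 4461·β = 6932;  4461·α + 37285·β = 57808.
Eliminating β: 37285·(row 1) − 4461·(row 2) gives 1165504·α = 37285·6932 − 4461·57808 = 578132, so α = 144533/291376.
Then β = (57808 − 4461·(144533/291376))/37285 = 434467/291376.

α = 0.50, β = 1.49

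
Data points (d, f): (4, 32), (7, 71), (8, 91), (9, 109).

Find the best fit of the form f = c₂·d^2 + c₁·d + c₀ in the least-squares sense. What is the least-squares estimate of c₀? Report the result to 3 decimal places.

Normal-equation sums: Σd^2·d^2 = 13314, Σd^2·d = 1648, Σd^2 = 210, Σd·d = 210, Σd = 28, Σ1 = 4.
Moment sums: Σd^2·f = 18644, Σd·f = 2334, Σf = 303.
XᵀX·[c₂, c₁, c₀]ᵀ = Xᵀf becomes [[13314, 1648, 210]; [1648, 210, 28]; [210, 28, 4]]·[c₂, c₁, c₀]ᵀ = [18644, 2334, 303]ᵀ.
Row-reducing yields c₂ = 397/362, c₁ = 230/181, c₀ = 3359/362.

c₀ = 9.279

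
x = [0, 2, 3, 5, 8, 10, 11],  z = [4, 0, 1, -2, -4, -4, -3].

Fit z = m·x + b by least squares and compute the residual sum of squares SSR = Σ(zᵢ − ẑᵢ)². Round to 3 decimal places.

SSR = 9.849

The normal system AᵀA·[m, b]ᵀ = Aᵀz is [[323, 39]; [39, 7]]·[m, b]ᵀ = [-112, -8]ᵀ.
Eliminating b: 7·(row 1) − 39·(row 2) gives 740·m = 7·(-112) − 39·(-8) = -472, so m = -118/185.
Then b = ((-8) − 39·(-118/185))/7 = 446/185.
Residuals: 294/185, -42/37, 93/185, -226/185, -242/185, -6/185, 297/185; SSR = 1822/185.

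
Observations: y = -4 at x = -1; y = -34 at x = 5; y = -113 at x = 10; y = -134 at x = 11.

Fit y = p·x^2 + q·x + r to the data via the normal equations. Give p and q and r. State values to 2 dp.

Entries of AᵀA: Σx^2·x^2 = 25267, Σx^2·x = 2455, Σx^2 = 247, Σx·x = 247, Σx = 25, Σ1 = 4.
For Aᵀy: Σx^2·y = -28368, Σx·y = -2770, Σy = -285.
AᵀA·[p, q, r]ᵀ = Aᵀy becomes [[25267, 2455, 247]; [2455, 247, 25]; [247, 25, 4]]·[p, q, r]ᵀ = [-28368, -2770, -285]ᵀ.
Solving the 3×3 system (Gaussian elimination) gives p = -8479/8718, q = -9845/8718, r = -6008/1453.

p = -0.97, q = -1.13, r = -4.13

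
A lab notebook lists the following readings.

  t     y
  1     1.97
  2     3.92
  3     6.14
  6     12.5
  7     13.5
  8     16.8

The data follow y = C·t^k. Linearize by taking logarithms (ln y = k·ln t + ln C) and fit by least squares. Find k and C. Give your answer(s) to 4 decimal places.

Linearized form: ln y = k·ln t + ln C. From the 6 transformed points,
Σln t = 7.6089, Σ(ln t)² = 13.0084, Σln y = 11.8087, Σln t·ln y = 18.3977.
Normal system: [[13.0084, 7.6089]; [7.6089, 6]]·[k, ln C]ᵀ = [18.3977, 11.8087]ᵀ.
Δ = 13.0084·6 − (7.6089)² = 20.1558; k = (18.3977·6 − 7.6089·11.8087)/20.1558 = 1.01881, ln C = (13.0084·11.8087 − 7.6089·18.3977)/20.1558 = 0.67613, so C = exp(0.67613) = 1.96625.

k = 1.0188, C = 1.9662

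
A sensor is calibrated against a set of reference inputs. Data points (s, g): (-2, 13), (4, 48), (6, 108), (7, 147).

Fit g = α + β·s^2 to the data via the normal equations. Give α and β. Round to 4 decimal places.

α = 0.7316, β = 2.9817

Sums needed: Σ1 = 4, Σs^2 = 105, Σs^2·s^2 = 3969.
Right-hand side: Σg = 316, Σs^2·g = 11911.
MᵀM·[α, β]ᵀ = Mᵀg becomes [[4, 105]; [105, 3969]]·[α, β]ᵀ = [316, 11911]ᵀ.
Determinant 4·3969 − 105² = 4851.
α = (316·3969 − 105·11911)/4851 = 169/231; β = (4·11911 − 105·316)/4851 = 14464/4851.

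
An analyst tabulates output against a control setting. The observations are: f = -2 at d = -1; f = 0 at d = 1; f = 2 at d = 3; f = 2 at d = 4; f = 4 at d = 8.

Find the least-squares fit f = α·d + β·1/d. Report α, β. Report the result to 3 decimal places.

From the data, Σd·d = 91, Σd·1/d = 5, Σ1/d·1/d = 1261/576.
Moment sums: Σd·f = 48, Σ1/d·f = 11/3.
So MᵀM·[α, β]ᵀ = Mᵀf: [[91, 5]; [5, 1261/576]]·[α, β]ᵀ = [48, 11/3]ᵀ.
Eliminating β: (1261/576)·(row 1) − 5·(row 2) gives (100351/576)·α = (1261/576)·48 − 5·(11/3) = 347/4, so α = 49968/100351.
Then β = ((11/3) − 5·(49968/100351))/(1261/576) = 53952/100351.

α = 0.498, β = 0.538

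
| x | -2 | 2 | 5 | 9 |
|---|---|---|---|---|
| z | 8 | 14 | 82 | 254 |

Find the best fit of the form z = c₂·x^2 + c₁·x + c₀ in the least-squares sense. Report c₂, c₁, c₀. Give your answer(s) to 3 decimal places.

AᵀA·[c₂, c₁, c₀]ᵀ = Aᵀz reads: 7218·c₂ + 854·c₁ + 114·c₀ = 22712;  854·c₂ + 114·c₁ + 14·c₀ = 2708;  114·c₂ + 14·c₁ + 4·c₀ = 358.
Solving the 3×3 system (Gaussian elimination) gives c₂ = 83/28, c₁ = 85/52, c₀ = -64/91.

c₂ = 2.964, c₁ = 1.635, c₀ = -0.703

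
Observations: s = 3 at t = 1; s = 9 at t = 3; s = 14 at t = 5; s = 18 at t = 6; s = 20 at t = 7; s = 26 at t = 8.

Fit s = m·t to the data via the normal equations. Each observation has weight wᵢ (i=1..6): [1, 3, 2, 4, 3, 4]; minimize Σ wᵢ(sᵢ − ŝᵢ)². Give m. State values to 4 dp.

With design matrix M, MᵀWM = [[625]] and MᵀWs = [1908]ᵀ.
Hence m = 1908 / 625 ≈ 3.0528.

m = 3.0528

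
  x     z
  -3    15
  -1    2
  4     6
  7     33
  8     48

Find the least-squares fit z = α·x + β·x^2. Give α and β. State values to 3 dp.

α = -2.172, β = 1.003

Entries of AᵀA: Σx·x = 139, Σx·x^2 = 891, Σx^2·x^2 = 6835.
Moment sums: Σx·z = 592, Σx^2·z = 4922.
Normal equations: [[139, 891]; [891, 6835]]·[α, β]ᵀ = [592, 4922]ᵀ.
det = 139·6835 − 891² = 156184.
α = (592·6835 − 891·4922)/156184 = -169591/78092; β = (139·4922 − 891·592)/156184 = 78343/78092.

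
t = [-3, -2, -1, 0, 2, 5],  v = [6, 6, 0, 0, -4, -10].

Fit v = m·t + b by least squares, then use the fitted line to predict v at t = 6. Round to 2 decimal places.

Normal-equation sums: Σt·t = 43, Σt = 1, Σ1 = 6.
For Aᵀv: Σt·v = -88, Σv = -2.
So AᵀA·[m, b]ᵀ = Aᵀv: [[43, 1]; [1, 6]]·[m, b]ᵀ = [-88, -2]ᵀ.
det = 43·6 − 1² = 257.
m = ((-88)·6 − 1·(-2))/257 = -526/257; b = (43·(-2) − 1·(-88))/257 = 2/257.
At t = 6: v̂ = (-526/257)·(6) + (2/257)·(1) = -3154/257.

v̂ = -12.27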